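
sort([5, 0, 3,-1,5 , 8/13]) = [  -  1,0,8/13, 3,5,5]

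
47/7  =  47/7 = 6.71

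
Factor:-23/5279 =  - 23^1*5279^( - 1 ) 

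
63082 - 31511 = 31571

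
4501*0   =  0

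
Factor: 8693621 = 19^1*457559^1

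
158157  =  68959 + 89198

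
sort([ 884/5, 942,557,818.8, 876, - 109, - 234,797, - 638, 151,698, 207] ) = [ - 638, - 234, - 109, 151, 884/5,207, 557,698, 797 , 818.8, 876, 942]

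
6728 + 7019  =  13747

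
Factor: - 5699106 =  - 2^1*3^3*7^1*15077^1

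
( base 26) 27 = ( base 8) 73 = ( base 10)59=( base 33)1Q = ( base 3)2012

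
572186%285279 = 1628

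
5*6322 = 31610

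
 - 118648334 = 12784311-131432645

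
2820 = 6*470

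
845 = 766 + 79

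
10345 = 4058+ 6287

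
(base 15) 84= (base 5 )444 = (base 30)44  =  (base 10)124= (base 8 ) 174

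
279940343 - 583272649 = -303332306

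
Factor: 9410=2^1*5^1*941^1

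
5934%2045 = 1844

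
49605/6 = 16535/2 = 8267.50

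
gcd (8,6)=2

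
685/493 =1 + 192/493 = 1.39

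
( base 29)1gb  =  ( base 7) 3560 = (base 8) 2444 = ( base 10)1316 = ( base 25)22g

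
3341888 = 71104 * 47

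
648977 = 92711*7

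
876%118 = 50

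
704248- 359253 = 344995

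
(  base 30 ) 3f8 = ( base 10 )3158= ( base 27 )48q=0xC56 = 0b110001010110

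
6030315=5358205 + 672110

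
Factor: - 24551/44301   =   - 3^( - 1) * 14767^( - 1 ) * 24551^1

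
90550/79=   90550/79=1146.20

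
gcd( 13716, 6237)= 27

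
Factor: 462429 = 3^5*11^1*173^1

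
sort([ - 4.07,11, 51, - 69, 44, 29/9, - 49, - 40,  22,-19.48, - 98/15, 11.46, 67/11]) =[ - 69, - 49 ,-40,-19.48, - 98/15,  -  4.07,29/9, 67/11,11,11.46,22, 44, 51] 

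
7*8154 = 57078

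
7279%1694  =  503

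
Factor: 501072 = 2^4*3^1* 11^1 * 13^1* 73^1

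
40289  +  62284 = 102573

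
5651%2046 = 1559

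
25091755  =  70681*355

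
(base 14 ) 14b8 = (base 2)111001101010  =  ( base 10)3690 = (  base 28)4JM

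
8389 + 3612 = 12001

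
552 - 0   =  552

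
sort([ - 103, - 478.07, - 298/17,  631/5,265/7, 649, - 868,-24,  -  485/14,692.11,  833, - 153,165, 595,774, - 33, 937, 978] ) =[  -  868, - 478.07, - 153,- 103,-485/14,  -  33, -24,- 298/17, 265/7, 631/5, 165,595,649,692.11,774, 833, 937,978 ] 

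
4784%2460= 2324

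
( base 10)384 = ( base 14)1d6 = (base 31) CC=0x180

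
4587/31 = 4587/31 =147.97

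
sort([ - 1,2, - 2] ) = [ - 2, - 1, 2]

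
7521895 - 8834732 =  - 1312837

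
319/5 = 63  +  4/5=63.80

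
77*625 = 48125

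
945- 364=581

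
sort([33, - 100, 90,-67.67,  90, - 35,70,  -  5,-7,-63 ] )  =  [ - 100,-67.67,-63,  -  35 ,-7,-5,33,  70, 90, 90]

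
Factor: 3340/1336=5/2= 2^(-1) * 5^1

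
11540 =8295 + 3245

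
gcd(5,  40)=5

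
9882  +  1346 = 11228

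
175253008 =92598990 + 82654018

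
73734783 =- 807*(  -  91369) 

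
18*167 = 3006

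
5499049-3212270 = 2286779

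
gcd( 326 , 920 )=2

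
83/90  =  83/90= 0.92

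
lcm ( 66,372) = 4092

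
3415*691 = 2359765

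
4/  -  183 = -4/183=- 0.02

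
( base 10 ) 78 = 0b1001110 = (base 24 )36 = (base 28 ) 2M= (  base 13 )60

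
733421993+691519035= 1424941028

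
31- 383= - 352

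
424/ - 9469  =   - 1 + 9045/9469 = - 0.04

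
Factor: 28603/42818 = 2^( - 1)* 79^ ( - 1 )*271^( - 1 ) *28603^1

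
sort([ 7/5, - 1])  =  [-1, 7/5 ] 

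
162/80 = 2 + 1/40 = 2.02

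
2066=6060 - 3994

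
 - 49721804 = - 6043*8228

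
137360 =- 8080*( - 17) 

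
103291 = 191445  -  88154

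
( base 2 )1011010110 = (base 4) 23112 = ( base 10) 726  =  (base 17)28C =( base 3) 222220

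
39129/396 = 98 +107/132 = 98.81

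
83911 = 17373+66538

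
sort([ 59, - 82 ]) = [-82,59] 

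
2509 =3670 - 1161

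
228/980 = 57/245=0.23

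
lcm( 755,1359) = 6795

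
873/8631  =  97/959  =  0.10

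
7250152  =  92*78806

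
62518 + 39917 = 102435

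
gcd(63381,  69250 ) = 1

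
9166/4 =2291 + 1/2 = 2291.50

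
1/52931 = 1/52931 = 0.00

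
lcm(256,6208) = 24832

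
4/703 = 4/703  =  0.01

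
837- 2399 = -1562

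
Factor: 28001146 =2^1*14000573^1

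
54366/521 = 104  +  182/521 = 104.35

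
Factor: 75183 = 3^1*19^1*1319^1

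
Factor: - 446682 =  - 2^1*3^1 * 109^1*683^1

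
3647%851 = 243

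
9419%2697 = 1328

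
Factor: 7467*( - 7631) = - 56980677  =  - 3^1 * 13^1*19^1*131^1 * 587^1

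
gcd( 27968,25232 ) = 304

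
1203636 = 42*28658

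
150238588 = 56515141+93723447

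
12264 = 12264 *1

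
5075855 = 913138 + 4162717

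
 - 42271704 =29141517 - 71413221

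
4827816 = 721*6696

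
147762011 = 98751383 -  - 49010628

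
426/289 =1+137/289 = 1.47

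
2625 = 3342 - 717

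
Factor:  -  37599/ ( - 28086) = 2^(-1)*31^( - 1)*83^1 = 83/62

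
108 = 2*54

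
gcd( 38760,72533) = 1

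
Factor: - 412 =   -  2^2* 103^1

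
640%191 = 67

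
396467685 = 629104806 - 232637121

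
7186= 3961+3225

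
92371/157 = 588 + 55/157=588.35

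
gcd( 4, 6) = 2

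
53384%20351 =12682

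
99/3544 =99/3544 = 0.03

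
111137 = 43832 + 67305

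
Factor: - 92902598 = -2^1*31^1 * 1498429^1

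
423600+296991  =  720591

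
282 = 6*47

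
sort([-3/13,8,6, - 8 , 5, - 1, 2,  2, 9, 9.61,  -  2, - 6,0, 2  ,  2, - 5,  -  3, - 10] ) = [ - 10, - 8, - 6, - 5, - 3, - 2,-1, - 3/13, 0, 2  ,  2,  2, 2, 5, 6,8, 9, 9.61]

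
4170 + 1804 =5974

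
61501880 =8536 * 7205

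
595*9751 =5801845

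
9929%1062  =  371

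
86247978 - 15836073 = 70411905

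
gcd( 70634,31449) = 1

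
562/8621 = 562/8621= 0.07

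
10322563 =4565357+5757206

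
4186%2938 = 1248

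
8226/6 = 1371 = 1371.00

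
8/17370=4/8685 = 0.00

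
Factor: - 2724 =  - 2^2*3^1 * 227^1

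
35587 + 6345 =41932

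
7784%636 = 152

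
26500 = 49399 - 22899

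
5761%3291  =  2470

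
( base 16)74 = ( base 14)84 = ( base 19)62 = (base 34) 3E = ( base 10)116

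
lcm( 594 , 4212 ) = 46332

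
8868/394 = 4434/197  =  22.51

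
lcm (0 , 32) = 0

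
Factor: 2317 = 7^1*331^1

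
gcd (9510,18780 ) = 30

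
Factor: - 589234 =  - 2^1*101^1*2917^1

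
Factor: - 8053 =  - 8053^1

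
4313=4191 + 122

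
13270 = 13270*1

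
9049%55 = 29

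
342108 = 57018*6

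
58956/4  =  14739 = 14739.00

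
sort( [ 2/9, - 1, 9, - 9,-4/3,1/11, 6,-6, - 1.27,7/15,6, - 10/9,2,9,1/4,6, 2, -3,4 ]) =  [ - 9, - 6, - 3, - 4/3, - 1.27, -10/9, - 1,1/11,2/9,1/4, 7/15,2,2, 4, 6,6,6,9,9 ]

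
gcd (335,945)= 5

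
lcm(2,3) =6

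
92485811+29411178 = 121896989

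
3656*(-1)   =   - 3656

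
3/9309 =1/3103 = 0.00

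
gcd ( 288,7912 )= 8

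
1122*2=2244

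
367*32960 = 12096320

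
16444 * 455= 7482020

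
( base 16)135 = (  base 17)113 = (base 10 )309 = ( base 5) 2214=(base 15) 159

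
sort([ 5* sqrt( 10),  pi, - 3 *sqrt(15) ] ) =[ - 3*sqrt( 15 ),pi,5*sqrt(10)] 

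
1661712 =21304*78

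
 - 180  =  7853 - 8033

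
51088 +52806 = 103894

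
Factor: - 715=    - 5^1 *11^1*13^1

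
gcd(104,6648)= 8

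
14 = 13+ 1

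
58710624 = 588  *99848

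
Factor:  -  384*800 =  - 307200 = - 2^12*3^1*5^2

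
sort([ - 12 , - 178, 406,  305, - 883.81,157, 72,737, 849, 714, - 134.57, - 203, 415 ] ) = [ - 883.81, - 203, - 178,  -  134.57,-12,  72, 157, 305,  406, 415, 714, 737 , 849] 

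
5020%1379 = 883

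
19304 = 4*4826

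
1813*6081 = 11024853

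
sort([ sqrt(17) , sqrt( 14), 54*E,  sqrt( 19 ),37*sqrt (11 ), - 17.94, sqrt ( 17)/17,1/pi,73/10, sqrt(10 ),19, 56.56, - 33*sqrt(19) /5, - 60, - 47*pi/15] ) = [-60, - 33*sqrt(19) /5 , - 17.94, -47*pi/15 , sqrt( 17) /17,1/pi,  sqrt(10 ),sqrt( 14),sqrt(17 ), sqrt(19),73/10,19,56.56,  37 * sqrt(11),54*E] 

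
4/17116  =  1/4279 =0.00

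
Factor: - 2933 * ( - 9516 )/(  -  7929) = -2^2 * 3^( - 1)*7^1 * 13^1*61^1*419^1*881^( - 1) =- 9303476/2643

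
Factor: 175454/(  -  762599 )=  -2^1*37^1*2371^1 * 762599^( - 1) 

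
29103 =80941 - 51838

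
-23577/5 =  -  23577/5 = - 4715.40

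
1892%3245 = 1892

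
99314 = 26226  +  73088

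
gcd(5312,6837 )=1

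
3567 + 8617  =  12184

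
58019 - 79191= - 21172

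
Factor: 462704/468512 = 2^( - 1)*11^( - 2 ) * 239^1 = 239/242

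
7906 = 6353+1553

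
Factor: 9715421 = 9715421^1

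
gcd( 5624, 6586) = 74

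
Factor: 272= 2^4*17^1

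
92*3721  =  342332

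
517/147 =517/147 = 3.52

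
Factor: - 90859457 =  - 13^1*37^1*109^1*1733^1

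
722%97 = 43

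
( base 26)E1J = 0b10010100100101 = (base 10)9509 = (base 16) 2525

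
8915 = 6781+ 2134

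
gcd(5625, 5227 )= 1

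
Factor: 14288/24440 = 38/65 = 2^1*5^ ( - 1 )*13^( -1)*19^1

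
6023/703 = 8 + 21/37=8.57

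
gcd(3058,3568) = 2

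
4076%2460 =1616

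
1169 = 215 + 954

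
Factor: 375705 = 3^3*5^1*11^2*23^1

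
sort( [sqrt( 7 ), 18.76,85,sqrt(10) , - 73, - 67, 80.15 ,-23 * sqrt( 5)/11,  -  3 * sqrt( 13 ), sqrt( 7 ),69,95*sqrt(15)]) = [ - 73, - 67,-3*sqrt( 13),-23*sqrt(5 ) /11,sqrt( 7 ),sqrt( 7 ),sqrt( 10) , 18.76, 69,80.15,85, 95*sqrt( 15 )] 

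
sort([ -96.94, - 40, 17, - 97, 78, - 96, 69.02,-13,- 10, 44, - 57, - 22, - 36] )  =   [ - 97, -96.94, - 96, - 57, - 40,  -  36, - 22, - 13, - 10 , 17, 44,  69.02,78 ] 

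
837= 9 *93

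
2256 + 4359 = 6615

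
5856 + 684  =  6540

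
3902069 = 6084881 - 2182812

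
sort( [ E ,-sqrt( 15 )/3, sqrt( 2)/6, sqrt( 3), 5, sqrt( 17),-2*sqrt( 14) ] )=[ - 2 * sqrt( 14 ),  -  sqrt( 15) /3, sqrt( 2 )/6,sqrt(3), E,sqrt(  17 ),5] 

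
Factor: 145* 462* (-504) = -33762960  =  -2^4*3^3*5^1  *7^2*11^1*29^1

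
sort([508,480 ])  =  [ 480,508 ] 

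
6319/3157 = 6319/3157=2.00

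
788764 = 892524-103760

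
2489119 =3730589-1241470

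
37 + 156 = 193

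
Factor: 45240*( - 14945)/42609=  -  2^3*5^2*7^1*13^1*29^1*61^1*2029^(-1 ) = - 32195800/2029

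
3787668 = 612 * 6189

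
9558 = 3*3186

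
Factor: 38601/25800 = 12867/8600 = 2^(-3) * 3^1*5^ ( - 2 )*43^ ( - 1)*4289^1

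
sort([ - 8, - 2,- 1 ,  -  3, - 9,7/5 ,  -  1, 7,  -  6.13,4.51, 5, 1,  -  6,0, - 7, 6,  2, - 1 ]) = [-9, - 8, - 7, - 6.13, - 6, - 3,  -  2,  -  1, - 1, - 1, 0, 1, 7/5, 2, 4.51, 5,6, 7] 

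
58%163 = 58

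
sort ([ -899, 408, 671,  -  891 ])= [-899,  -  891,408,671 ]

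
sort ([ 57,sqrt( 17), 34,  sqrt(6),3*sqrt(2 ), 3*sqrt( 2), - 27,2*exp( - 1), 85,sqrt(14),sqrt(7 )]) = [ - 27, 2*exp( - 1),sqrt(6),sqrt( 7), sqrt(14),  sqrt( 17), 3*sqrt( 2 ), 3 * sqrt (2 ),34, 57,85 ] 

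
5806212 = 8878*654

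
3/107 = 3/107 = 0.03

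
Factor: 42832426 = 2^1 *7^1 *13^1*157^1*1499^1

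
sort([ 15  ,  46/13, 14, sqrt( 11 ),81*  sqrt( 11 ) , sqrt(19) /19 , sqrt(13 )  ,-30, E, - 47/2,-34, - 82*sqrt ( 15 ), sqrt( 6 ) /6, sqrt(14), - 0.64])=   [ - 82 * sqrt( 15),- 34,- 30, - 47/2,-0.64, sqrt (19)/19, sqrt(6) /6, E, sqrt(11), 46/13, sqrt( 13),sqrt ( 14) , 14, 15,81*sqrt(11 )]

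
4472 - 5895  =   - 1423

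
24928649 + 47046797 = 71975446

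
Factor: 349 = 349^1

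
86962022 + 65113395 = 152075417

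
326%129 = 68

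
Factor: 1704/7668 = 2/9 = 2^1*3^( - 2) 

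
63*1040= 65520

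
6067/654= 9+181/654 = 9.28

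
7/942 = 7/942 = 0.01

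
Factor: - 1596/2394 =  -  2/3  =  -  2^1*3^(-1)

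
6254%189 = 17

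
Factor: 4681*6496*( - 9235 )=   -  2^5*5^1*7^1*29^1*31^1*151^1*1847^1 = - 280815811360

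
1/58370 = 1/58370 = 0.00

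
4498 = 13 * 346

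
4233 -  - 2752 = 6985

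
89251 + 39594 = 128845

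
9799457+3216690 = 13016147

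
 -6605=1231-7836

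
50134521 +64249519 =114384040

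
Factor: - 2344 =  - 2^3*293^1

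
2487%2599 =2487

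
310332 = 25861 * 12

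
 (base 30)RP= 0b1101000011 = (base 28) 11n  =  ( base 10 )835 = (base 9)1127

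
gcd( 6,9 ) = 3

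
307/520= 307/520 = 0.59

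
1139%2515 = 1139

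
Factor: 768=2^8 * 3^1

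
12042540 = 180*66903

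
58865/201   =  292 + 173/201 = 292.86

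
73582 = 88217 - 14635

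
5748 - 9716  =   - 3968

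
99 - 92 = 7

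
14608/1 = 14608 = 14608.00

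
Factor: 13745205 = 3^2*5^1*305449^1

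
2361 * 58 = 136938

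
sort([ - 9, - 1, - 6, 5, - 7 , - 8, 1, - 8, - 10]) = [ - 10, - 9, - 8,-8, -7, -6, - 1,1, 5 ] 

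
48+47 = 95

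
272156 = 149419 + 122737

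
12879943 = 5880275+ 6999668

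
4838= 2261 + 2577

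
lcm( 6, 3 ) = 6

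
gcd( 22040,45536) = 8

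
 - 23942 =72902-96844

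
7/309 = 7/309 = 0.02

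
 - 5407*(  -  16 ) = 86512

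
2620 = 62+2558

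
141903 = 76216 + 65687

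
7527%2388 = 363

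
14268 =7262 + 7006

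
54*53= 2862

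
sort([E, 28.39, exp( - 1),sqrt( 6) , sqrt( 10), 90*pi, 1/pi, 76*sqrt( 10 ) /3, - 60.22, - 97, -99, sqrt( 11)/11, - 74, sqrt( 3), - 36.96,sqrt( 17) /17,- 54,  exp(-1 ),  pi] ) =[ - 99, - 97, -74 , - 60.22, - 54,-36.96,sqrt(17) /17, sqrt( 11)/11, 1/pi, exp( - 1), exp( - 1), sqrt( 3 ), sqrt( 6),E, pi,sqrt(10)  ,  28.39, 76*sqrt( 10) /3,90*pi] 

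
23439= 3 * 7813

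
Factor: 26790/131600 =2^( - 3 )*3^1 * 5^( - 1)*7^( - 1 )*19^1 = 57/280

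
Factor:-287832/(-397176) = 179/247 = 13^(-1)*19^(-1)*179^1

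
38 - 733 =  - 695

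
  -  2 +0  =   - 2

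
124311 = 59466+64845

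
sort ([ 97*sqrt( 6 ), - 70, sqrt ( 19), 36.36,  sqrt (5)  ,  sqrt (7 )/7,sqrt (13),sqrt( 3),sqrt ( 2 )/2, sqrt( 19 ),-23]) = [-70, - 23,sqrt( 7 ) /7,sqrt( 2 )/2 , sqrt( 3), sqrt(5 ), sqrt( 13 ),sqrt( 19), sqrt( 19), 36.36, 97*sqrt(6) ]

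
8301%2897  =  2507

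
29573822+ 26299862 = 55873684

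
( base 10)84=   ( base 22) 3I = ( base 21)40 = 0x54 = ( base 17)4g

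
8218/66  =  4109/33= 124.52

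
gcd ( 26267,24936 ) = 1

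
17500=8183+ 9317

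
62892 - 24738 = 38154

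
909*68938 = 62664642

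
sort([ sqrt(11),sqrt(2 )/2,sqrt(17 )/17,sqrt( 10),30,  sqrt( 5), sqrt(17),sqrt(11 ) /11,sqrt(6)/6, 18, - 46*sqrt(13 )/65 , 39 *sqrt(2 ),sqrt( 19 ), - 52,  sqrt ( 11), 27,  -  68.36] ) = [ - 68.36, - 52,- 46*sqrt(13)/65,sqrt( 17)/17,sqrt(11 )/11, sqrt( 6 ) /6,sqrt ( 2 )/2 , sqrt( 5),sqrt(10) , sqrt( 11 ), sqrt( 11 ), sqrt ( 17 ),sqrt(19),18,27, 30, 39*sqrt(2)]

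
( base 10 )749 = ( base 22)1C1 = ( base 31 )o5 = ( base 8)1355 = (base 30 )ot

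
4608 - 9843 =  -5235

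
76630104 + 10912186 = 87542290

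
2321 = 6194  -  3873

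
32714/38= 16357/19 = 860.89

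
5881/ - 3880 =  - 5881/3880 = - 1.52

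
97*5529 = 536313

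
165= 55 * 3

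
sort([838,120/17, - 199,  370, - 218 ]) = [ - 218 , - 199, 120/17,370,838]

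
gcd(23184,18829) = 1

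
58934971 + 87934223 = 146869194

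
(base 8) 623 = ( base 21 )j4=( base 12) 297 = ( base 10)403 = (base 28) EB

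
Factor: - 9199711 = - 9199711^1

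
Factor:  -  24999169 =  - 13^1*1923013^1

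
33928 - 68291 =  - 34363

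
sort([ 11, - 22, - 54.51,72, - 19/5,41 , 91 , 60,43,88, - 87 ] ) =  [ - 87, - 54.51, - 22, - 19/5,  11 , 41,  43,60,72, 88, 91 ] 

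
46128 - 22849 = 23279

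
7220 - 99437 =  - 92217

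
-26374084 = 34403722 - 60777806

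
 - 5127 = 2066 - 7193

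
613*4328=2653064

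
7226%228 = 158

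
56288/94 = 598 + 38/47= 598.81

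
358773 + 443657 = 802430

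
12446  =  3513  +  8933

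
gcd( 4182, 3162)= 102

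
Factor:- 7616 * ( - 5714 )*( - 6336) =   -  2^13 * 3^2*7^1*11^1*17^1 * 2857^1 = -  275728932864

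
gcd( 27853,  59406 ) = 1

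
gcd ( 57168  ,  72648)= 72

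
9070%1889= 1514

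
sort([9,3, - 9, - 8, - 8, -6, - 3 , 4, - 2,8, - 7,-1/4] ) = [ - 9, - 8, - 8, - 7, - 6,- 3, - 2, - 1/4 , 3, 4,8, 9 ] 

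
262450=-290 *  (- 905)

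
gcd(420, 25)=5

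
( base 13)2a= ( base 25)1B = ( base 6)100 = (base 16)24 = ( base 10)36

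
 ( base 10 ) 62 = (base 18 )38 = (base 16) 3e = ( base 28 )26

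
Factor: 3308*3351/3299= 2^2*3^1 * 827^1*1117^1*3299^( - 1)  =  11085108/3299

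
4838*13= 62894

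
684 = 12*57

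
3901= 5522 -1621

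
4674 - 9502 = -4828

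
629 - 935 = -306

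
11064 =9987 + 1077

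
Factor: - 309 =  - 3^1*103^1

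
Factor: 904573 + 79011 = 983584 = 2^5*7^1 * 4391^1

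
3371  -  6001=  - 2630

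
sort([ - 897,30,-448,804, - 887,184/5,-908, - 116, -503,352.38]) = [-908, - 897, - 887, - 503, - 448, - 116,  30, 184/5, 352.38,804 ]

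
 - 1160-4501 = -5661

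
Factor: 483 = 3^1*7^1 *23^1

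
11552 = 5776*2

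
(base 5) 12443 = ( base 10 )998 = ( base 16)3E6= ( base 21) 25b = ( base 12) 6B2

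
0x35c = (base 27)14N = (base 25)19A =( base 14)456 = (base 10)860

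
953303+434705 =1388008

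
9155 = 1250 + 7905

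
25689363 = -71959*( - 357)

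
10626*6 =63756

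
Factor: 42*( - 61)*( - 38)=97356 = 2^2*3^1*7^1*19^1 * 61^1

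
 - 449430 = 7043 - 456473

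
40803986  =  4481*9106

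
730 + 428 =1158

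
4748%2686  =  2062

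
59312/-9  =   - 6591+7/9 = -6590.22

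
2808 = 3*936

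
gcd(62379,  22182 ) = 3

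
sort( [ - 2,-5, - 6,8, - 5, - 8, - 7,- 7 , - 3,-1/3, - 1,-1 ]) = [  -  8, - 7, - 7, - 6,  -  5, - 5, - 3, - 2 , - 1, - 1, - 1/3, 8]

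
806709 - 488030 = 318679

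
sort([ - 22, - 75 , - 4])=[ - 75, - 22 , - 4 ] 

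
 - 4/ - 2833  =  4/2833 = 0.00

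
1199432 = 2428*494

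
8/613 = 8/613 = 0.01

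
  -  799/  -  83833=799/83833 =0.01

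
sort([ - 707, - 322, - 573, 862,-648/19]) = [ - 707, - 573,-322, - 648/19, 862]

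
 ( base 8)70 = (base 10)56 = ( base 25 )26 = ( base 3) 2002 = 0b111000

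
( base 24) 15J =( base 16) 2cb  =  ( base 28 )PF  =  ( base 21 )1d1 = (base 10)715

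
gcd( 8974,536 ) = 2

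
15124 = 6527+8597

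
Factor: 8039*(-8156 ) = -65566084 = -2^2*2039^1*8039^1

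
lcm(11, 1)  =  11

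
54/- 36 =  - 2 +1/2 = - 1.50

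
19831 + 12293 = 32124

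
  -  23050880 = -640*36017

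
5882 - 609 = 5273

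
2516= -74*( -34) 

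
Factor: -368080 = - 2^4*5^1 * 43^1*107^1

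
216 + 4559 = 4775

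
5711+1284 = 6995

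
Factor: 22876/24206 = 86/91 = 2^1*7^(-1)*13^( - 1) * 43^1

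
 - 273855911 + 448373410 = 174517499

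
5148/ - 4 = - 1287 + 0/1 = -  1287.00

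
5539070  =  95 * 58306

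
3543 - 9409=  - 5866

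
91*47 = 4277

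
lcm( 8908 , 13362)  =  26724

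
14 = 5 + 9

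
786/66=131/11 = 11.91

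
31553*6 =189318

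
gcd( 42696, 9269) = 1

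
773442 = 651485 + 121957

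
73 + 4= 77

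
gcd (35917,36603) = 49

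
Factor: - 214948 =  - 2^2 * 17^1*29^1 * 109^1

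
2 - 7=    - 5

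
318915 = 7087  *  45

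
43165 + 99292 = 142457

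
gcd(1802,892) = 2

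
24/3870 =4/645= 0.01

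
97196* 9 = 874764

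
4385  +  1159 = 5544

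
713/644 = 31/28  =  1.11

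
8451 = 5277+3174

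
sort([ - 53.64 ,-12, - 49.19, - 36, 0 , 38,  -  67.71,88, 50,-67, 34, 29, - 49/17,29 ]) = [ - 67.71 ,-67 , - 53.64, - 49.19, - 36, - 12, - 49/17, 0, 29,29 , 34, 38, 50 , 88]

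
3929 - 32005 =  - 28076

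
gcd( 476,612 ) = 68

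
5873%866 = 677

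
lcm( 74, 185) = 370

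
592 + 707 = 1299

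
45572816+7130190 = 52703006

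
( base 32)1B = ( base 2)101011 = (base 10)43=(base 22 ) 1l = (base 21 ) 21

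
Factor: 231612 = 2^2*  3^1*19301^1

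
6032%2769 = 494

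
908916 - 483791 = 425125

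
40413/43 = 40413/43=939.84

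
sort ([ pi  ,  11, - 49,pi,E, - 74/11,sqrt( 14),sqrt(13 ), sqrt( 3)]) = [-49,-74/11, sqrt( 3),E,pi,pi, sqrt( 13) , sqrt( 14),11 ] 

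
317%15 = 2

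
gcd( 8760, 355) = 5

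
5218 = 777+4441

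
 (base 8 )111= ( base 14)53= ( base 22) 37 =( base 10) 73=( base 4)1021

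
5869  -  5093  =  776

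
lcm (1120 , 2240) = 2240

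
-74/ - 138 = 37/69 = 0.54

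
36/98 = 18/49= 0.37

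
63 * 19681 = 1239903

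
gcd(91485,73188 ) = 18297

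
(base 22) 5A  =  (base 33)3l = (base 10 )120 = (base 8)170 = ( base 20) 60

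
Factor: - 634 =-2^1*317^1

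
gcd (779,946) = 1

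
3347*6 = 20082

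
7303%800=103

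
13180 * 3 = 39540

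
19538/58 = 336 + 25/29 = 336.86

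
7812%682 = 310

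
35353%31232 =4121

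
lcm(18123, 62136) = 434952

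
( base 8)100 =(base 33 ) 1v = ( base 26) 2c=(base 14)48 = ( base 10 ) 64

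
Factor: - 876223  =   - 19^1 * 107^1*431^1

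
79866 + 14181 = 94047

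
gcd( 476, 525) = 7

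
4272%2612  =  1660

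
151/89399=151/89399 = 0.00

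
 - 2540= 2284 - 4824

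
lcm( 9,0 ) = 0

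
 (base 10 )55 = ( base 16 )37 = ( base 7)106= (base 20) 2f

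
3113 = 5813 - 2700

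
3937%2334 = 1603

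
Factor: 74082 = 2^1*3^1*12347^1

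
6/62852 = 3/31426 = 0.00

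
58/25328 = 29/12664=0.00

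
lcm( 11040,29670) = 474720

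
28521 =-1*(  -  28521)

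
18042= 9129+8913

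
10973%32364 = 10973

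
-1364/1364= - 1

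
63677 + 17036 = 80713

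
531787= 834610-302823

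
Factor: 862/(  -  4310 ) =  - 5^( - 1)=- 1/5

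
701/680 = 701/680 = 1.03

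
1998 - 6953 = - 4955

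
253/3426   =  253/3426 = 0.07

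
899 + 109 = 1008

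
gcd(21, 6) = 3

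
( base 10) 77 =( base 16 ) 4D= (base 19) 41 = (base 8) 115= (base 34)29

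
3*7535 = 22605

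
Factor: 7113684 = 2^2*3^1*17^1*34871^1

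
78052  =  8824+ 69228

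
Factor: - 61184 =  - 2^8*239^1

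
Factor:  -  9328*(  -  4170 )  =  2^5*3^1 * 5^1*11^1 * 53^1*139^1 = 38897760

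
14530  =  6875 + 7655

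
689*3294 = 2269566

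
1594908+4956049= 6550957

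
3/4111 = 3/4111 = 0.00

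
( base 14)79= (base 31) 3E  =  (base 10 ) 107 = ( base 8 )153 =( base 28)3n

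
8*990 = 7920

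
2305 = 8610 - 6305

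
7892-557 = 7335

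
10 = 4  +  6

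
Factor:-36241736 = - 2^3*127^1*35671^1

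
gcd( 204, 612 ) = 204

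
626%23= 5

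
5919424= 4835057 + 1084367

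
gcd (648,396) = 36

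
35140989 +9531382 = 44672371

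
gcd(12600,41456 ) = 8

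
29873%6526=3769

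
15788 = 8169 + 7619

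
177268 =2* 88634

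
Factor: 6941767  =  7^1*223^1*4447^1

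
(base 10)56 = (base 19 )2i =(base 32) 1o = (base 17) 35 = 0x38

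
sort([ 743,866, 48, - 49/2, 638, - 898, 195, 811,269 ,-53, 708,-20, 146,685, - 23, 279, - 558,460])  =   [ - 898, - 558, - 53, - 49/2,-23, - 20,48, 146, 195,269,279, 460,  638,  685,708, 743 , 811, 866 ] 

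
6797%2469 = 1859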